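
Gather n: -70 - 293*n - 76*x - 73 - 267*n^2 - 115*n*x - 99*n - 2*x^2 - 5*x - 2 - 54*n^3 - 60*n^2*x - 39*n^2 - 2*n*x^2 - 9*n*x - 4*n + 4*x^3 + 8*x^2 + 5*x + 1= -54*n^3 + n^2*(-60*x - 306) + n*(-2*x^2 - 124*x - 396) + 4*x^3 + 6*x^2 - 76*x - 144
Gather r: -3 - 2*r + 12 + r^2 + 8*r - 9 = r^2 + 6*r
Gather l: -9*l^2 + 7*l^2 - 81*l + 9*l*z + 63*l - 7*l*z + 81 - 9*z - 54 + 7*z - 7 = -2*l^2 + l*(2*z - 18) - 2*z + 20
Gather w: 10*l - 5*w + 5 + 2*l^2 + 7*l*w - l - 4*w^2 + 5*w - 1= 2*l^2 + 7*l*w + 9*l - 4*w^2 + 4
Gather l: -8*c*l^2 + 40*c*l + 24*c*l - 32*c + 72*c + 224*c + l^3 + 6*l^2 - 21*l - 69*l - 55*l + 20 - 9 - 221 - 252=264*c + l^3 + l^2*(6 - 8*c) + l*(64*c - 145) - 462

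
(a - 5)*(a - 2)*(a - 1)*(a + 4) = a^4 - 4*a^3 - 15*a^2 + 58*a - 40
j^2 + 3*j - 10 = (j - 2)*(j + 5)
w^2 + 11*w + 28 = (w + 4)*(w + 7)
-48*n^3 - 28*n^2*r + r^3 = (-6*n + r)*(2*n + r)*(4*n + r)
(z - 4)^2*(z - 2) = z^3 - 10*z^2 + 32*z - 32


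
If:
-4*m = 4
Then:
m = -1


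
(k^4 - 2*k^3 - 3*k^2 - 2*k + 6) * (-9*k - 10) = -9*k^5 + 8*k^4 + 47*k^3 + 48*k^2 - 34*k - 60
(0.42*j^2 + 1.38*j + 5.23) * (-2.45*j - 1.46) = -1.029*j^3 - 3.9942*j^2 - 14.8283*j - 7.6358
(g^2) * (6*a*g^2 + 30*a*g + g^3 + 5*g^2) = 6*a*g^4 + 30*a*g^3 + g^5 + 5*g^4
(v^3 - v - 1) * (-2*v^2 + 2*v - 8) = -2*v^5 + 2*v^4 - 6*v^3 + 6*v + 8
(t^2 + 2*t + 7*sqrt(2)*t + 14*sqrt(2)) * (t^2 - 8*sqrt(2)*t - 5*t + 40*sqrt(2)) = t^4 - 3*t^3 - sqrt(2)*t^3 - 122*t^2 + 3*sqrt(2)*t^2 + 10*sqrt(2)*t + 336*t + 1120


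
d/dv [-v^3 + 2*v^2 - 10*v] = -3*v^2 + 4*v - 10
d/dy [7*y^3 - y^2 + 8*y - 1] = 21*y^2 - 2*y + 8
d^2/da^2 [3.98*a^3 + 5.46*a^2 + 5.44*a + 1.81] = 23.88*a + 10.92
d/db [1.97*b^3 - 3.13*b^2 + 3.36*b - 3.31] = 5.91*b^2 - 6.26*b + 3.36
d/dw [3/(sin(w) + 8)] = -3*cos(w)/(sin(w) + 8)^2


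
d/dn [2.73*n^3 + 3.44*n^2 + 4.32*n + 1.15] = 8.19*n^2 + 6.88*n + 4.32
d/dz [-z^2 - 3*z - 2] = -2*z - 3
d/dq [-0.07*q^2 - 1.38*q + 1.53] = -0.14*q - 1.38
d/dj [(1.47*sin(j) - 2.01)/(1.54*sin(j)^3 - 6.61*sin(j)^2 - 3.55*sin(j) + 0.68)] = (-4.5276*sin(j)^3 + 19.0029*sin(j)^2 - 26.5722*sin(j) - 6.1359)*cos(j)/(2.3716*sin(j)^6 - 20.3588*sin(j)^5 + 32.7581*sin(j)^4 + 49.0254*sin(j)^3 + 3.6129*sin(j)^2 - 4.828*sin(j) + 0.4624)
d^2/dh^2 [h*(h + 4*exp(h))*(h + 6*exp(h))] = 10*h^2*exp(h) + 96*h*exp(2*h) + 40*h*exp(h) + 6*h + 96*exp(2*h) + 20*exp(h)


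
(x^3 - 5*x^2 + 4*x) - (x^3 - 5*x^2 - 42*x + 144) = 46*x - 144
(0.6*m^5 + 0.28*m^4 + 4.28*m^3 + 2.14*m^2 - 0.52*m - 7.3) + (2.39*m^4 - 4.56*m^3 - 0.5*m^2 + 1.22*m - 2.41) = 0.6*m^5 + 2.67*m^4 - 0.279999999999999*m^3 + 1.64*m^2 + 0.7*m - 9.71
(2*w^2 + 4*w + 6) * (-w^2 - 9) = -2*w^4 - 4*w^3 - 24*w^2 - 36*w - 54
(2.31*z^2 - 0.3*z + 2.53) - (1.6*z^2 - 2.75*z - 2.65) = 0.71*z^2 + 2.45*z + 5.18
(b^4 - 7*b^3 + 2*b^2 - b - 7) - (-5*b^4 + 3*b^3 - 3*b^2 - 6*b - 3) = 6*b^4 - 10*b^3 + 5*b^2 + 5*b - 4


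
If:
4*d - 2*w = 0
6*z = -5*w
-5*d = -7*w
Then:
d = 0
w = 0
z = 0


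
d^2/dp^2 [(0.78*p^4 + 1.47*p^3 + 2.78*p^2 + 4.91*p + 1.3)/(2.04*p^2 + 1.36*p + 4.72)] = (6.49209599999999*p^6 + 12.984192*p^5 + 53.7189119999999*p^4 + 82.682016*p^3 + 136.995264*p^2 - 65.52864*p + 40.60544)/(8.489664*p^6 + 16.979328*p^5 + 70.247808*p^4 + 81.086464*p^3 + 162.534144*p^2 + 90.895872*p + 105.154048)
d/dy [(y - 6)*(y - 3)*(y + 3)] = 3*y^2 - 12*y - 9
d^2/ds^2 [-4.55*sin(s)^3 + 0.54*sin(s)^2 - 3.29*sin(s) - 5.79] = 6.7025*sin(s) - 10.2375*sin(3*s) + 1.08*cos(2*s)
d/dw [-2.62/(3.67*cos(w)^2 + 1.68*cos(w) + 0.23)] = -(19.2308*cos(w) + 4.4016)*sin(w)/(3.67*cos(w)^2 + 1.68*cos(w) + 0.23)^2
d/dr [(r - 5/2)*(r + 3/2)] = 2*r - 1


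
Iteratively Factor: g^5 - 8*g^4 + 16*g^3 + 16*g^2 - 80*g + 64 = (g - 2)*(g^4 - 6*g^3 + 4*g^2 + 24*g - 32) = (g - 4)*(g - 2)*(g^3 - 2*g^2 - 4*g + 8) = (g - 4)*(g - 2)^2*(g^2 - 4) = (g - 4)*(g - 2)^3*(g + 2)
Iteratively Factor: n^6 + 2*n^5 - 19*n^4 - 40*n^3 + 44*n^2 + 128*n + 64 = (n + 4)*(n^5 - 2*n^4 - 11*n^3 + 4*n^2 + 28*n + 16) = (n + 1)*(n + 4)*(n^4 - 3*n^3 - 8*n^2 + 12*n + 16) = (n - 2)*(n + 1)*(n + 4)*(n^3 - n^2 - 10*n - 8) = (n - 2)*(n + 1)*(n + 2)*(n + 4)*(n^2 - 3*n - 4) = (n - 2)*(n + 1)^2*(n + 2)*(n + 4)*(n - 4)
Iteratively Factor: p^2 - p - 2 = (p + 1)*(p - 2)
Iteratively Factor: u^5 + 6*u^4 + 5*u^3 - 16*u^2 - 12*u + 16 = (u - 1)*(u^4 + 7*u^3 + 12*u^2 - 4*u - 16) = (u - 1)*(u + 2)*(u^3 + 5*u^2 + 2*u - 8) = (u - 1)^2*(u + 2)*(u^2 + 6*u + 8) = (u - 1)^2*(u + 2)*(u + 4)*(u + 2)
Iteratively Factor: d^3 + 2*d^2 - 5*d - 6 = (d + 3)*(d^2 - d - 2) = (d + 1)*(d + 3)*(d - 2)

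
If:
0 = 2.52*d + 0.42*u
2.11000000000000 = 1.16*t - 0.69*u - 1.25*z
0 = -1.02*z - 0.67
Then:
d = -0.166666666666667*u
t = 0.594827586206897*u + 1.11113928329953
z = -0.66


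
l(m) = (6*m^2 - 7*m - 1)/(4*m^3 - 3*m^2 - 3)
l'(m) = (12*m - 7)/(4*m^3 - 3*m^2 - 3) + (-12*m^2 + 6*m)*(6*m^2 - 7*m - 1)/(4*m^3 - 3*m^2 - 3)^2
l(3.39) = 0.37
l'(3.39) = -0.09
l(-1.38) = -1.04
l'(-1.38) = -0.47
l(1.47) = 0.52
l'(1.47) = 0.54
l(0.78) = 0.96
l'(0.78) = 0.05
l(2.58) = 0.46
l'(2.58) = -0.12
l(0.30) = 0.81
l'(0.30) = 0.89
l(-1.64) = -0.93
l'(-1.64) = -0.43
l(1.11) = 1.12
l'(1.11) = 2.29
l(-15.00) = -0.10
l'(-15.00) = -0.00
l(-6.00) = -0.26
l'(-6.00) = -0.05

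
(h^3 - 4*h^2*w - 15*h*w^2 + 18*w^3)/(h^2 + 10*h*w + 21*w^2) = (h^2 - 7*h*w + 6*w^2)/(h + 7*w)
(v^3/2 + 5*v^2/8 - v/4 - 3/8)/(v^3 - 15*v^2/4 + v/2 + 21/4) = (4*v^2 + v - 3)/(2*(4*v^2 - 19*v + 21))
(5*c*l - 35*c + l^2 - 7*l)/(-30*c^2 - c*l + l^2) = (7 - l)/(6*c - l)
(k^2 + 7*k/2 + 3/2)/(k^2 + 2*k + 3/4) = 2*(k + 3)/(2*k + 3)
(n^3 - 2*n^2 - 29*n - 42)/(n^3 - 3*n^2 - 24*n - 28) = (n + 3)/(n + 2)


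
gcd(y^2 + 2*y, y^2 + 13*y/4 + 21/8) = 1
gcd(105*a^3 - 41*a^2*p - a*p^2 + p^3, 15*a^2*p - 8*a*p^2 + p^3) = 15*a^2 - 8*a*p + p^2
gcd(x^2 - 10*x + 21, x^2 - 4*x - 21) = x - 7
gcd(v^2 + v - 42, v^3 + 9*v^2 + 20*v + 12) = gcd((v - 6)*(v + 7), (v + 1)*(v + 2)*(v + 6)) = 1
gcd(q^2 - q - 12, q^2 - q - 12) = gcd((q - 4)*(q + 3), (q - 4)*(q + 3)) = q^2 - q - 12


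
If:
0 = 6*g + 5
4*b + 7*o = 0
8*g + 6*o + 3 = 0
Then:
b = -77/72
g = -5/6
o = 11/18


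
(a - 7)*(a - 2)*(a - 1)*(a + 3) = a^4 - 7*a^3 - 7*a^2 + 55*a - 42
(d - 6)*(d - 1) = d^2 - 7*d + 6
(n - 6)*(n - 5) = n^2 - 11*n + 30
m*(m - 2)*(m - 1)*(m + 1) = m^4 - 2*m^3 - m^2 + 2*m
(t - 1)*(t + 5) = t^2 + 4*t - 5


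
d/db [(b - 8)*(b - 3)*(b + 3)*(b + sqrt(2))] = 4*b^3 - 24*b^2 + 3*sqrt(2)*b^2 - 16*sqrt(2)*b - 18*b - 9*sqrt(2) + 72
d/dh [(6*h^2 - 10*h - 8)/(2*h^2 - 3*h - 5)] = 2*(h^2 - 14*h + 13)/(4*h^4 - 12*h^3 - 11*h^2 + 30*h + 25)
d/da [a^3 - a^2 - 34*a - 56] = 3*a^2 - 2*a - 34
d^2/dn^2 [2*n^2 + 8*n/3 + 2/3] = 4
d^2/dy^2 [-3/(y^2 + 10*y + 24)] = 6*(y^2 + 10*y - 4*(y + 5)^2 + 24)/(y^2 + 10*y + 24)^3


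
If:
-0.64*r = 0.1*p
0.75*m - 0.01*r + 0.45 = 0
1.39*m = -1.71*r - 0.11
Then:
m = -0.59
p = -2.68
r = 0.42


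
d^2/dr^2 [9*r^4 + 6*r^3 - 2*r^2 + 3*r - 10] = 108*r^2 + 36*r - 4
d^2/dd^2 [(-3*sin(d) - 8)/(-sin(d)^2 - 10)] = (-27*sin(d)^5 - 32*sin(d)^4 + 368*sin(d)^2 - 651*sin(d)/2 - 54*sin(3*d) + 3*sin(5*d)/2 - 160)/(sin(d)^2 + 10)^3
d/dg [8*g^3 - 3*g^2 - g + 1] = 24*g^2 - 6*g - 1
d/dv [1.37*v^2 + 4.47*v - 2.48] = 2.74*v + 4.47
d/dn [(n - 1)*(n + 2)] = 2*n + 1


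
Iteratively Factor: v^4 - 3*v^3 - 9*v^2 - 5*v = (v + 1)*(v^3 - 4*v^2 - 5*v) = (v + 1)^2*(v^2 - 5*v) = (v - 5)*(v + 1)^2*(v)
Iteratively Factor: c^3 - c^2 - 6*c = (c)*(c^2 - c - 6) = c*(c + 2)*(c - 3)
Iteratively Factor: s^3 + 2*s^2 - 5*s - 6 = (s + 1)*(s^2 + s - 6) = (s - 2)*(s + 1)*(s + 3)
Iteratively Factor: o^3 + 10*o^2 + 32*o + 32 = (o + 4)*(o^2 + 6*o + 8) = (o + 4)^2*(o + 2)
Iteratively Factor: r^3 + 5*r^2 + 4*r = (r + 1)*(r^2 + 4*r) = (r + 1)*(r + 4)*(r)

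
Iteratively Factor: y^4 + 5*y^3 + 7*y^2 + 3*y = (y)*(y^3 + 5*y^2 + 7*y + 3) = y*(y + 3)*(y^2 + 2*y + 1) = y*(y + 1)*(y + 3)*(y + 1)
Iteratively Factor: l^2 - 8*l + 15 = (l - 5)*(l - 3)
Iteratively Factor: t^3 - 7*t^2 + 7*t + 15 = (t - 5)*(t^2 - 2*t - 3) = (t - 5)*(t + 1)*(t - 3)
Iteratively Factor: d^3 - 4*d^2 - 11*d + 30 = (d + 3)*(d^2 - 7*d + 10) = (d - 2)*(d + 3)*(d - 5)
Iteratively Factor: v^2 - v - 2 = (v - 2)*(v + 1)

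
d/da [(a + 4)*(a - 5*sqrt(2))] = 2*a - 5*sqrt(2) + 4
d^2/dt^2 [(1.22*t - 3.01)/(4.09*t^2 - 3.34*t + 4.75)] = ((32.7714 - 29.9388*t)*(4.09*t^2 - 3.34*t + 4.75) + (1.22*t - 3.01)*(8.18*t - 3.34)*(16.36*t - 6.68))/(4.09*t^2 - 3.34*t + 4.75)^3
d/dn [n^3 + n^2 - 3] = n*(3*n + 2)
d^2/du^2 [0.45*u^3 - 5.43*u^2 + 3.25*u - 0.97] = 2.7*u - 10.86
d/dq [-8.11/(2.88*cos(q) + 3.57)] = -23.3568*sin(q)/(2.88*cos(q) + 3.57)^2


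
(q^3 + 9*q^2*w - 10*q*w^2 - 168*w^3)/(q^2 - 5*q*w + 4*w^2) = (q^2 + 13*q*w + 42*w^2)/(q - w)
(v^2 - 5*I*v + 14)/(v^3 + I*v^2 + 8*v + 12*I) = (v - 7*I)/(v^2 - I*v + 6)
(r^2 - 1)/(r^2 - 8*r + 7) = (r + 1)/(r - 7)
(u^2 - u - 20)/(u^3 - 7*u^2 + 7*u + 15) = (u + 4)/(u^2 - 2*u - 3)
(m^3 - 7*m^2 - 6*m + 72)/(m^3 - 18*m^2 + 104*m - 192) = (m + 3)/(m - 8)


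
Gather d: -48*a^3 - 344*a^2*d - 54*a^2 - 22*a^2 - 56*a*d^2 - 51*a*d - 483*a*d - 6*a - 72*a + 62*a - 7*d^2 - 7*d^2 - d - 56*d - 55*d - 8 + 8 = -48*a^3 - 76*a^2 - 16*a + d^2*(-56*a - 14) + d*(-344*a^2 - 534*a - 112)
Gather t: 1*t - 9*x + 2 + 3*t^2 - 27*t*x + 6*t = 3*t^2 + t*(7 - 27*x) - 9*x + 2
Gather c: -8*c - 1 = -8*c - 1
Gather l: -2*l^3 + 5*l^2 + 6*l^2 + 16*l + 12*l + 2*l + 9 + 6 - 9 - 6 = -2*l^3 + 11*l^2 + 30*l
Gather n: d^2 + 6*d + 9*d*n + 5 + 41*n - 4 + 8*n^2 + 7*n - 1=d^2 + 6*d + 8*n^2 + n*(9*d + 48)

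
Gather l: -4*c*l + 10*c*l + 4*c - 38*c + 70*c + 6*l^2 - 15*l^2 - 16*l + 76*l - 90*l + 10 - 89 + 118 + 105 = 36*c - 9*l^2 + l*(6*c - 30) + 144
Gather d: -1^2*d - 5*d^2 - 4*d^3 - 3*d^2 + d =-4*d^3 - 8*d^2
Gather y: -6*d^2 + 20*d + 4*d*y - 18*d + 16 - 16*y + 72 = -6*d^2 + 2*d + y*(4*d - 16) + 88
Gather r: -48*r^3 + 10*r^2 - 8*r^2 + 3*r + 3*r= -48*r^3 + 2*r^2 + 6*r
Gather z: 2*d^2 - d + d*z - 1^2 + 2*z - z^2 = 2*d^2 - d - z^2 + z*(d + 2) - 1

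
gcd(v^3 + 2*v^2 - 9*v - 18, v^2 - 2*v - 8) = v + 2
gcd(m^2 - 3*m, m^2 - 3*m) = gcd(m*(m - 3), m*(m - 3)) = m^2 - 3*m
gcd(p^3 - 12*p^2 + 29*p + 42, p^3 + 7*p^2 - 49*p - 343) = p - 7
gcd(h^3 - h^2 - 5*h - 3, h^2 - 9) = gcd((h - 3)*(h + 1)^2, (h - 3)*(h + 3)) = h - 3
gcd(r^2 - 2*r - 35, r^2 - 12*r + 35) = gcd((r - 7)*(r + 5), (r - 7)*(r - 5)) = r - 7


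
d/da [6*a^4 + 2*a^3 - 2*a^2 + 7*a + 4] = 24*a^3 + 6*a^2 - 4*a + 7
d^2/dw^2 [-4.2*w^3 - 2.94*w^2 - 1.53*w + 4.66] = -25.2*w - 5.88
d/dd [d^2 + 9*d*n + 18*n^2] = 2*d + 9*n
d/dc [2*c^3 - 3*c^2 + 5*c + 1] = 6*c^2 - 6*c + 5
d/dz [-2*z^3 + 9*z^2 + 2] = 6*z*(3 - z)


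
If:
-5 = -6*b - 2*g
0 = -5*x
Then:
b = 5/6 - g/3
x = 0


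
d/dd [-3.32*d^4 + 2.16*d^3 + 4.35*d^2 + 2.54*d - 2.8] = -13.28*d^3 + 6.48*d^2 + 8.7*d + 2.54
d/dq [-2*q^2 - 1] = -4*q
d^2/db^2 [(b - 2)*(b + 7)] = 2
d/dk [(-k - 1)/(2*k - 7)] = 9/(2*k - 7)^2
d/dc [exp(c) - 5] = exp(c)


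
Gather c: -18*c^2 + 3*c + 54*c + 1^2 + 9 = -18*c^2 + 57*c + 10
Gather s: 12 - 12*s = 12 - 12*s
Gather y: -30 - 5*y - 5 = -5*y - 35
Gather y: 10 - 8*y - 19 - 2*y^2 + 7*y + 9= -2*y^2 - y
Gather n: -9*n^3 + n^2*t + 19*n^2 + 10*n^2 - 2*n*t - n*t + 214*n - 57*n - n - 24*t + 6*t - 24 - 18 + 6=-9*n^3 + n^2*(t + 29) + n*(156 - 3*t) - 18*t - 36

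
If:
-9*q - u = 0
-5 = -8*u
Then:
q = -5/72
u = 5/8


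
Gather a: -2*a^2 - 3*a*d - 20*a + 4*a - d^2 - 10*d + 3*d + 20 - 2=-2*a^2 + a*(-3*d - 16) - d^2 - 7*d + 18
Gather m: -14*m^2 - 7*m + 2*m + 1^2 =-14*m^2 - 5*m + 1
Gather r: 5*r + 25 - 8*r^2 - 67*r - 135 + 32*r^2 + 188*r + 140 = 24*r^2 + 126*r + 30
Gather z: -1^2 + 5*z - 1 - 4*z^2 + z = -4*z^2 + 6*z - 2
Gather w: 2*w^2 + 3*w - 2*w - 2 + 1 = 2*w^2 + w - 1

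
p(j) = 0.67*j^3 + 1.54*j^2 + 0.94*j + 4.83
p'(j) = 2.01*j^2 + 3.08*j + 0.94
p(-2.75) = -0.04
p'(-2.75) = 7.67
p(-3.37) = -6.49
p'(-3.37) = 13.39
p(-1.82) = 4.18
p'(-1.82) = 1.99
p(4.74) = 115.24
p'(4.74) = 60.70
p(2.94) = 37.93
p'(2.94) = 27.37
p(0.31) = 5.29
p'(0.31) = 2.09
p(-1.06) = 4.77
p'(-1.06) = -0.07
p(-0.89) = 4.74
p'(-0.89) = -0.21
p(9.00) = 626.46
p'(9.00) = 191.47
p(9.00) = 626.46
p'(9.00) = 191.47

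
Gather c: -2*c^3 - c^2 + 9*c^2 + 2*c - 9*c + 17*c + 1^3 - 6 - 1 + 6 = -2*c^3 + 8*c^2 + 10*c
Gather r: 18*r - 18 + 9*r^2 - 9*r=9*r^2 + 9*r - 18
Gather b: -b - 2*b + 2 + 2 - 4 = -3*b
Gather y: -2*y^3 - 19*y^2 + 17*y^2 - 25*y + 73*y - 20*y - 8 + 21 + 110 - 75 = -2*y^3 - 2*y^2 + 28*y + 48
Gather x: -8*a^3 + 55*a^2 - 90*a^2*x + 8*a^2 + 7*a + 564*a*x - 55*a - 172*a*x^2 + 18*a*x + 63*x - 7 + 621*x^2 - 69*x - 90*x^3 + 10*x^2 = -8*a^3 + 63*a^2 - 48*a - 90*x^3 + x^2*(631 - 172*a) + x*(-90*a^2 + 582*a - 6) - 7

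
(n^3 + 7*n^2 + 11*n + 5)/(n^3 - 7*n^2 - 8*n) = (n^2 + 6*n + 5)/(n*(n - 8))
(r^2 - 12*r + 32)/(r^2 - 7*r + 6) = (r^2 - 12*r + 32)/(r^2 - 7*r + 6)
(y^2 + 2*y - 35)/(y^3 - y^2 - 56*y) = (y - 5)/(y*(y - 8))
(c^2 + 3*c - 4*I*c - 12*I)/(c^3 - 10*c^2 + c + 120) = (c - 4*I)/(c^2 - 13*c + 40)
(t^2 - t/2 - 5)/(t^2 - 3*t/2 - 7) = (2*t - 5)/(2*t - 7)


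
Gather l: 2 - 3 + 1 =0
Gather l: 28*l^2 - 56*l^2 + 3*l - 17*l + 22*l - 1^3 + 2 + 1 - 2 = -28*l^2 + 8*l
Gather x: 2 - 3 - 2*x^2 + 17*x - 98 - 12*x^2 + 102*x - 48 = -14*x^2 + 119*x - 147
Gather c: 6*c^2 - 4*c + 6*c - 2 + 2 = 6*c^2 + 2*c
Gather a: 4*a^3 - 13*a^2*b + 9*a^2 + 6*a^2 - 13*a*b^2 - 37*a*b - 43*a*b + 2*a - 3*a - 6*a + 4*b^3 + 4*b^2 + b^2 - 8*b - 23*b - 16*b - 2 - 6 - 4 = 4*a^3 + a^2*(15 - 13*b) + a*(-13*b^2 - 80*b - 7) + 4*b^3 + 5*b^2 - 47*b - 12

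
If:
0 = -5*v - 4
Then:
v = -4/5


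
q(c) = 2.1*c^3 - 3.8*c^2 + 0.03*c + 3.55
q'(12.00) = 816.03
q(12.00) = 3085.51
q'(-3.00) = 79.53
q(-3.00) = -87.44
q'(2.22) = 14.21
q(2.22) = 7.86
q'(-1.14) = 16.88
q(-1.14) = -4.53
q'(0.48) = -2.17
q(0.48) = 2.92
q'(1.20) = -0.02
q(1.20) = 1.74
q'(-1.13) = 16.66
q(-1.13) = -4.37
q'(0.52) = -2.22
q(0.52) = 2.83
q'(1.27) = 0.54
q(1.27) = 1.76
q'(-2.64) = 64.00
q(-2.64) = -61.65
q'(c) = 6.3*c^2 - 7.6*c + 0.03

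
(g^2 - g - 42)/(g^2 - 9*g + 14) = (g + 6)/(g - 2)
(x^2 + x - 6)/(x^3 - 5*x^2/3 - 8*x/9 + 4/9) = 9*(x + 3)/(9*x^2 + 3*x - 2)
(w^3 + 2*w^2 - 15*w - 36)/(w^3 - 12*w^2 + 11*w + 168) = (w^2 - w - 12)/(w^2 - 15*w + 56)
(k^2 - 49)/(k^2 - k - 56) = (k - 7)/(k - 8)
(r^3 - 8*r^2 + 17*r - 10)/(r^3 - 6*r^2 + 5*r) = (r - 2)/r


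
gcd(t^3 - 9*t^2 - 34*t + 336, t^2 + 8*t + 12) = t + 6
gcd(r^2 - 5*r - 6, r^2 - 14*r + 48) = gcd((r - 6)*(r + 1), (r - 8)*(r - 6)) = r - 6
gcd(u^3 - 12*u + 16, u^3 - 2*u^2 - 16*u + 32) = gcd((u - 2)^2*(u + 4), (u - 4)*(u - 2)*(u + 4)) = u^2 + 2*u - 8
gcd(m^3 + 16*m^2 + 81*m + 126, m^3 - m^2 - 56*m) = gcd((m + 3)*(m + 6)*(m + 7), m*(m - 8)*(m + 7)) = m + 7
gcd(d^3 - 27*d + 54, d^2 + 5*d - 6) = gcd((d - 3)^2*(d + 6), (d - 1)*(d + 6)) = d + 6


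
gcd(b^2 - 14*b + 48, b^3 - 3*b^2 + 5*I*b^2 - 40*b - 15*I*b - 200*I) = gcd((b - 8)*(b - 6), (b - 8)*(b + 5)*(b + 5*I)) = b - 8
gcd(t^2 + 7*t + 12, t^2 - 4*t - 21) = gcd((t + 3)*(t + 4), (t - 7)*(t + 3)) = t + 3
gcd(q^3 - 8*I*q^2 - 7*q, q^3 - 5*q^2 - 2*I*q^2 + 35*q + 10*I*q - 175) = q - 7*I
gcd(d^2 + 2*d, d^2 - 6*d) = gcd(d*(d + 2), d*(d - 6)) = d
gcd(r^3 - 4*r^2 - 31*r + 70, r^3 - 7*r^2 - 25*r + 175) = r^2 - 2*r - 35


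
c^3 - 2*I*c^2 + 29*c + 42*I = (c - 7*I)*(c + 2*I)*(c + 3*I)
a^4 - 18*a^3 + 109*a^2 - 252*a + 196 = (a - 7)^2*(a - 2)^2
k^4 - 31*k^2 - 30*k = k*(k - 6)*(k + 1)*(k + 5)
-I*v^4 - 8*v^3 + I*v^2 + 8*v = v*(v + 1)*(v - 8*I)*(-I*v + I)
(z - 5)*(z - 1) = z^2 - 6*z + 5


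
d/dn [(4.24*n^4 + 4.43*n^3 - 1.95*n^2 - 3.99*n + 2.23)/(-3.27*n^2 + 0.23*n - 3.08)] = (-27.7296*n^5 - 11.5605*n^4 - 50.199*n^3 - 54.429*n^2 + 26.5962*n + 11.7763)/(10.6929*n^4 - 1.5042*n^3 + 20.1961*n^2 - 1.4168*n + 9.4864)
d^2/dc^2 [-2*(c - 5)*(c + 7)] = -4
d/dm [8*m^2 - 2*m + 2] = 16*m - 2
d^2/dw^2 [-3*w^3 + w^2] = 2 - 18*w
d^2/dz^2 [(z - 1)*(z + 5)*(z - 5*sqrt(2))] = 6*z - 10*sqrt(2) + 8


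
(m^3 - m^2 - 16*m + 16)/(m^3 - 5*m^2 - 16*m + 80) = (m - 1)/(m - 5)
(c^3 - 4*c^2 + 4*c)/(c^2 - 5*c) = (c^2 - 4*c + 4)/(c - 5)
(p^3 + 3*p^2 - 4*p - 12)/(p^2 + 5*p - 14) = (p^2 + 5*p + 6)/(p + 7)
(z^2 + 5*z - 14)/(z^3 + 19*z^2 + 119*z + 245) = (z - 2)/(z^2 + 12*z + 35)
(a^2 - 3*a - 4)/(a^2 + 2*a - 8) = (a^2 - 3*a - 4)/(a^2 + 2*a - 8)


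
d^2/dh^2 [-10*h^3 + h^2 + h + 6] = 2 - 60*h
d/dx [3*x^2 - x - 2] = 6*x - 1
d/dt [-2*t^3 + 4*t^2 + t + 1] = -6*t^2 + 8*t + 1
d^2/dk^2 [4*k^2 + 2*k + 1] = 8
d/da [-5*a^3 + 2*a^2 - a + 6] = -15*a^2 + 4*a - 1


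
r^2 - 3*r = r*(r - 3)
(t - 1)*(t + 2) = t^2 + t - 2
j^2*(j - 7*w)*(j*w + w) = j^4*w - 7*j^3*w^2 + j^3*w - 7*j^2*w^2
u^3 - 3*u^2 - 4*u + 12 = (u - 3)*(u - 2)*(u + 2)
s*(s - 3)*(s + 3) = s^3 - 9*s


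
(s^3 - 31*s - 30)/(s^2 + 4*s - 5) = (s^2 - 5*s - 6)/(s - 1)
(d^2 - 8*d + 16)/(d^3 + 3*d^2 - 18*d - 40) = (d - 4)/(d^2 + 7*d + 10)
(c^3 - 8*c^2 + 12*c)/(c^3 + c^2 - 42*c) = (c - 2)/(c + 7)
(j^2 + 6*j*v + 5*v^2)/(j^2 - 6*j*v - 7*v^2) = (-j - 5*v)/(-j + 7*v)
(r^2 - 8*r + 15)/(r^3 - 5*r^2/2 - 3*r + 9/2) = 2*(r - 5)/(2*r^2 + r - 3)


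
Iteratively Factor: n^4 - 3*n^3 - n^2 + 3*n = (n - 1)*(n^3 - 2*n^2 - 3*n) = n*(n - 1)*(n^2 - 2*n - 3) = n*(n - 3)*(n - 1)*(n + 1)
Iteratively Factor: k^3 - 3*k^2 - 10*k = (k - 5)*(k^2 + 2*k) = (k - 5)*(k + 2)*(k)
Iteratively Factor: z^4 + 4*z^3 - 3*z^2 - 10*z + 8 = (z + 4)*(z^3 - 3*z + 2) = (z + 2)*(z + 4)*(z^2 - 2*z + 1) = (z - 1)*(z + 2)*(z + 4)*(z - 1)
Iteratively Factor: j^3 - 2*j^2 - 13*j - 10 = (j + 1)*(j^2 - 3*j - 10) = (j + 1)*(j + 2)*(j - 5)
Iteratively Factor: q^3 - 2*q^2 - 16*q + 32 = (q - 2)*(q^2 - 16) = (q - 2)*(q + 4)*(q - 4)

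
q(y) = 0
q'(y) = 0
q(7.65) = 0.00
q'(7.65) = 0.00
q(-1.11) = 0.00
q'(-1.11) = 0.00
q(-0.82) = 0.00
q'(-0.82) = 0.00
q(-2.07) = 0.00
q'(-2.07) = 0.00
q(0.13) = 0.00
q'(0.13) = 0.00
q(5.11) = 0.00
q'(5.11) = 0.00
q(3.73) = 0.00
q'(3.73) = 0.00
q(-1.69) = 0.00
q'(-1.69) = 0.00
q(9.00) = 0.00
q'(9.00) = 0.00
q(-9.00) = 0.00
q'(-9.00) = 0.00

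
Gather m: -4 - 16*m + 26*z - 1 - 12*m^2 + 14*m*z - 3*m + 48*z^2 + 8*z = -12*m^2 + m*(14*z - 19) + 48*z^2 + 34*z - 5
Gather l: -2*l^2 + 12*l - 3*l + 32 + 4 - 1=-2*l^2 + 9*l + 35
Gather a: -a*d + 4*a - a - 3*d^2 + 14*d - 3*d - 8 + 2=a*(3 - d) - 3*d^2 + 11*d - 6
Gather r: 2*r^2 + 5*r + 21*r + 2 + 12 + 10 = 2*r^2 + 26*r + 24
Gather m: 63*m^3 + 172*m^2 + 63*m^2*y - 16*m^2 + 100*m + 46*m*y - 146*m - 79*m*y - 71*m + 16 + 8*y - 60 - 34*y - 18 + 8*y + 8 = 63*m^3 + m^2*(63*y + 156) + m*(-33*y - 117) - 18*y - 54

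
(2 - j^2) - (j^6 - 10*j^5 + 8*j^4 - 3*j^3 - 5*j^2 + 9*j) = -j^6 + 10*j^5 - 8*j^4 + 3*j^3 + 4*j^2 - 9*j + 2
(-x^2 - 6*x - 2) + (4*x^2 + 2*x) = 3*x^2 - 4*x - 2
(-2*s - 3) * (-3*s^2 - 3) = 6*s^3 + 9*s^2 + 6*s + 9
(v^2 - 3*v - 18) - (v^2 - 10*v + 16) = 7*v - 34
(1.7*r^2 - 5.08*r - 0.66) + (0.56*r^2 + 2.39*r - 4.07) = 2.26*r^2 - 2.69*r - 4.73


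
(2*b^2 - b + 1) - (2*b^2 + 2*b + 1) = -3*b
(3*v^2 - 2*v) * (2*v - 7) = 6*v^3 - 25*v^2 + 14*v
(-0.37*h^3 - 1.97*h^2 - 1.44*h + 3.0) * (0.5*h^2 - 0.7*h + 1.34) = -0.185*h^5 - 0.726*h^4 + 0.1632*h^3 - 0.1318*h^2 - 4.0296*h + 4.02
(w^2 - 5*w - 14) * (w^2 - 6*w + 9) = w^4 - 11*w^3 + 25*w^2 + 39*w - 126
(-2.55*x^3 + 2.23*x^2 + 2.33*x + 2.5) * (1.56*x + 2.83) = -3.978*x^4 - 3.7377*x^3 + 9.9457*x^2 + 10.4939*x + 7.075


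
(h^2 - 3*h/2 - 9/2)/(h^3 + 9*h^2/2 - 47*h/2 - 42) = (h - 3)/(h^2 + 3*h - 28)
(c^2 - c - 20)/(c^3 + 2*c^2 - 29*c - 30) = (c + 4)/(c^2 + 7*c + 6)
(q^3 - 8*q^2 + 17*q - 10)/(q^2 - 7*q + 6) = (q^2 - 7*q + 10)/(q - 6)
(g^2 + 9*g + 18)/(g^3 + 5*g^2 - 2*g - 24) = (g + 6)/(g^2 + 2*g - 8)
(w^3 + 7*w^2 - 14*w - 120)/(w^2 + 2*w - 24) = w + 5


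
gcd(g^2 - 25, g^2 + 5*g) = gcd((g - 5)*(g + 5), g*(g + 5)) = g + 5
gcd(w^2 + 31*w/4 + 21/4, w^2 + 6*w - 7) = w + 7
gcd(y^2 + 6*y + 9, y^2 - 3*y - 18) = y + 3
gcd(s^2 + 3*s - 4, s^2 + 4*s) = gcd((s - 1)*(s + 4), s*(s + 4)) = s + 4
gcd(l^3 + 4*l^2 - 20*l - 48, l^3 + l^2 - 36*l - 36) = l + 6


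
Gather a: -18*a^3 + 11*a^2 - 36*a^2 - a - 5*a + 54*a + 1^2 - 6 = -18*a^3 - 25*a^2 + 48*a - 5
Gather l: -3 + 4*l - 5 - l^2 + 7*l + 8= -l^2 + 11*l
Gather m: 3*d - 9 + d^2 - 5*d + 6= d^2 - 2*d - 3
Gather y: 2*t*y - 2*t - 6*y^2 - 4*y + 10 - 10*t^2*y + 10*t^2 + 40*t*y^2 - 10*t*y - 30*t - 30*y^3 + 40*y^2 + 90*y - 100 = 10*t^2 - 32*t - 30*y^3 + y^2*(40*t + 34) + y*(-10*t^2 - 8*t + 86) - 90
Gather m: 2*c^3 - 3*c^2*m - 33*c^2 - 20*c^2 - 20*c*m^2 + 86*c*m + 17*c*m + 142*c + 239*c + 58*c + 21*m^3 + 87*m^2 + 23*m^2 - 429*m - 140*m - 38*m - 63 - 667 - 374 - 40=2*c^3 - 53*c^2 + 439*c + 21*m^3 + m^2*(110 - 20*c) + m*(-3*c^2 + 103*c - 607) - 1144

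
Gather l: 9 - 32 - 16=-39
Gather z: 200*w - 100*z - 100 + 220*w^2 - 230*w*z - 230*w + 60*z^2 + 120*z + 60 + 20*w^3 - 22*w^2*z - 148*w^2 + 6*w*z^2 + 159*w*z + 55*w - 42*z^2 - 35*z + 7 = 20*w^3 + 72*w^2 + 25*w + z^2*(6*w + 18) + z*(-22*w^2 - 71*w - 15) - 33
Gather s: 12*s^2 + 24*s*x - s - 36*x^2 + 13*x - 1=12*s^2 + s*(24*x - 1) - 36*x^2 + 13*x - 1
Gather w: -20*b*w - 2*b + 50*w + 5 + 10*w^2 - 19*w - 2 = -2*b + 10*w^2 + w*(31 - 20*b) + 3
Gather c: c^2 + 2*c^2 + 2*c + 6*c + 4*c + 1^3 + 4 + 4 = 3*c^2 + 12*c + 9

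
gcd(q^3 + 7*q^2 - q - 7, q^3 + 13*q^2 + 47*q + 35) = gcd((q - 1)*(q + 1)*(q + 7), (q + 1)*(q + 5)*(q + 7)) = q^2 + 8*q + 7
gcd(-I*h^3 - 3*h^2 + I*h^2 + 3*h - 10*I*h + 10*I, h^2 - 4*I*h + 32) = 1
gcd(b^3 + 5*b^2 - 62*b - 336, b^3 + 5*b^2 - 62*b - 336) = b^3 + 5*b^2 - 62*b - 336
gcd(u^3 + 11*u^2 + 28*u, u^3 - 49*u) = u^2 + 7*u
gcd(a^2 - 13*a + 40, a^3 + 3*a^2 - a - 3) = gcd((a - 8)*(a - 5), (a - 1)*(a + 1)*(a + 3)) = 1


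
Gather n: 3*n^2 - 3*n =3*n^2 - 3*n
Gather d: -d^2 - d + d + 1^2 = 1 - d^2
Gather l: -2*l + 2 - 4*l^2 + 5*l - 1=-4*l^2 + 3*l + 1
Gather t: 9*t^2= 9*t^2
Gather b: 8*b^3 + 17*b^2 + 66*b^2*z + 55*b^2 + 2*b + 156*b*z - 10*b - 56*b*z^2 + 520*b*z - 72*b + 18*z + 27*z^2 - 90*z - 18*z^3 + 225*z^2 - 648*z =8*b^3 + b^2*(66*z + 72) + b*(-56*z^2 + 676*z - 80) - 18*z^3 + 252*z^2 - 720*z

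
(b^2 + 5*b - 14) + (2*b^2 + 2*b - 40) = 3*b^2 + 7*b - 54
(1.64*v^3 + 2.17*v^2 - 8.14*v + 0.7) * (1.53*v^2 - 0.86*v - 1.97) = 2.5092*v^5 + 1.9097*v^4 - 17.5512*v^3 + 3.7965*v^2 + 15.4338*v - 1.379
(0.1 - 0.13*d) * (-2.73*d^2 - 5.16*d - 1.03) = 0.3549*d^3 + 0.3978*d^2 - 0.3821*d - 0.103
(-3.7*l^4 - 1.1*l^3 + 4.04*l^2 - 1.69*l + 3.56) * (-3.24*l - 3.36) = 11.988*l^5 + 15.996*l^4 - 9.3936*l^3 - 8.0988*l^2 - 5.856*l - 11.9616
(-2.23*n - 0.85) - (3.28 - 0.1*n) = -2.13*n - 4.13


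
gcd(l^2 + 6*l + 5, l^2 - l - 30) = l + 5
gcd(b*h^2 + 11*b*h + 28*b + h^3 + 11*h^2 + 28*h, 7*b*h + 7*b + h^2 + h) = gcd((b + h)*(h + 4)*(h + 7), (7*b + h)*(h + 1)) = 1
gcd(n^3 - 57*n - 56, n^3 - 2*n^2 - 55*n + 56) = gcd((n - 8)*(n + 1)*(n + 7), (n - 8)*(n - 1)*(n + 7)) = n^2 - n - 56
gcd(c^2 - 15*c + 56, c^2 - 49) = c - 7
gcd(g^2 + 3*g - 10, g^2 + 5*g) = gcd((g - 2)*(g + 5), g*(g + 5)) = g + 5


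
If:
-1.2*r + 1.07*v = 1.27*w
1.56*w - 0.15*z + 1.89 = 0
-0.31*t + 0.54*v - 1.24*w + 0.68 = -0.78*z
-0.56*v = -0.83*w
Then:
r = 0.0253119276556777*z - 0.318930288461538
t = 2.37976338177951*z + 3.91175558312655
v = 0.142513736263736*z - 1.79567307692308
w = 0.0961538461538462*z - 1.21153846153846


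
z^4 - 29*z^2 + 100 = (z - 5)*(z - 2)*(z + 2)*(z + 5)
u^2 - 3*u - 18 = (u - 6)*(u + 3)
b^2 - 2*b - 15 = (b - 5)*(b + 3)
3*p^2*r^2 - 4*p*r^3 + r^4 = r^2*(-3*p + r)*(-p + r)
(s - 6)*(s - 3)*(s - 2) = s^3 - 11*s^2 + 36*s - 36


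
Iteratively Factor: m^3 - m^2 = (m)*(m^2 - m) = m^2*(m - 1)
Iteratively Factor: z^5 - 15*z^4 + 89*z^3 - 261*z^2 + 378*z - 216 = (z - 3)*(z^4 - 12*z^3 + 53*z^2 - 102*z + 72) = (z - 4)*(z - 3)*(z^3 - 8*z^2 + 21*z - 18) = (z - 4)*(z - 3)^2*(z^2 - 5*z + 6) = (z - 4)*(z - 3)^3*(z - 2)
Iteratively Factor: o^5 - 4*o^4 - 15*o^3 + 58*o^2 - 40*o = (o - 5)*(o^4 + o^3 - 10*o^2 + 8*o) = (o - 5)*(o - 2)*(o^3 + 3*o^2 - 4*o) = o*(o - 5)*(o - 2)*(o^2 + 3*o - 4) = o*(o - 5)*(o - 2)*(o + 4)*(o - 1)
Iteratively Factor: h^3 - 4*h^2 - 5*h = (h)*(h^2 - 4*h - 5) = h*(h + 1)*(h - 5)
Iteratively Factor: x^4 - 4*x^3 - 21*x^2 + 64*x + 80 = (x + 1)*(x^3 - 5*x^2 - 16*x + 80) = (x + 1)*(x + 4)*(x^2 - 9*x + 20) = (x - 5)*(x + 1)*(x + 4)*(x - 4)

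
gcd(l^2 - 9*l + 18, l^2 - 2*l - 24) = l - 6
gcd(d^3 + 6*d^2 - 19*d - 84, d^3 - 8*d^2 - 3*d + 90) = d + 3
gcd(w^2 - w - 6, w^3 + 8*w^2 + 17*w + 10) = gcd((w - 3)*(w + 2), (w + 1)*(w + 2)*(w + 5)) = w + 2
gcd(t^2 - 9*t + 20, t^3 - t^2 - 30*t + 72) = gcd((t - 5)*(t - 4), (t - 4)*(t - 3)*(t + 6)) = t - 4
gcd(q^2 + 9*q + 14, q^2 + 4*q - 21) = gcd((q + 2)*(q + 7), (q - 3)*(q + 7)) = q + 7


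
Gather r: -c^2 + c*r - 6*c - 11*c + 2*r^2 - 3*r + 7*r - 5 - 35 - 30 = -c^2 - 17*c + 2*r^2 + r*(c + 4) - 70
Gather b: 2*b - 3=2*b - 3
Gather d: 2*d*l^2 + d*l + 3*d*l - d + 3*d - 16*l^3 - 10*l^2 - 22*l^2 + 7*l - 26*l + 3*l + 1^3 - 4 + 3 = d*(2*l^2 + 4*l + 2) - 16*l^3 - 32*l^2 - 16*l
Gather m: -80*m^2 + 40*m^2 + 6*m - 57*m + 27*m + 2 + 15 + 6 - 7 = -40*m^2 - 24*m + 16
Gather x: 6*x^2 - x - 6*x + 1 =6*x^2 - 7*x + 1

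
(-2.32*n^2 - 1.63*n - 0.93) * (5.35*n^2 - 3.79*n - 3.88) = -12.412*n^4 + 0.0723000000000003*n^3 + 10.2038*n^2 + 9.8491*n + 3.6084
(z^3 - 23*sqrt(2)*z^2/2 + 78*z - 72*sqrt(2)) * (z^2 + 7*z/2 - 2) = z^5 - 23*sqrt(2)*z^4/2 + 7*z^4/2 - 161*sqrt(2)*z^3/4 + 76*z^3 - 49*sqrt(2)*z^2 + 273*z^2 - 252*sqrt(2)*z - 156*z + 144*sqrt(2)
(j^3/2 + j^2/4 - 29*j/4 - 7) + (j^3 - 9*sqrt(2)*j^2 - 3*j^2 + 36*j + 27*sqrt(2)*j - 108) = 3*j^3/2 - 9*sqrt(2)*j^2 - 11*j^2/4 + 115*j/4 + 27*sqrt(2)*j - 115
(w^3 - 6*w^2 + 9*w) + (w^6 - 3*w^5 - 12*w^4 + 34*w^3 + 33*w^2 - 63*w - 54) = w^6 - 3*w^5 - 12*w^4 + 35*w^3 + 27*w^2 - 54*w - 54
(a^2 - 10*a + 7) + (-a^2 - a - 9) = -11*a - 2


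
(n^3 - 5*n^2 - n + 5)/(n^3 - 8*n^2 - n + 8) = (n - 5)/(n - 8)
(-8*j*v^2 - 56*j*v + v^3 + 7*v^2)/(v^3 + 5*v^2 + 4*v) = (-8*j*v - 56*j + v^2 + 7*v)/(v^2 + 5*v + 4)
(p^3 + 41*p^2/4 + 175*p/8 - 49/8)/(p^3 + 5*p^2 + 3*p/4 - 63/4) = (4*p^2 + 27*p - 7)/(2*(2*p^2 + 3*p - 9))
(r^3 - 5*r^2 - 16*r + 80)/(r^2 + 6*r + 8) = (r^2 - 9*r + 20)/(r + 2)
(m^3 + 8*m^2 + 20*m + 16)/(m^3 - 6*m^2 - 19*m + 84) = (m^2 + 4*m + 4)/(m^2 - 10*m + 21)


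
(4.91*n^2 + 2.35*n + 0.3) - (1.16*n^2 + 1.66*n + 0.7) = 3.75*n^2 + 0.69*n - 0.4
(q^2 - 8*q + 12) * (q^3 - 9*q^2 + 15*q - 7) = q^5 - 17*q^4 + 99*q^3 - 235*q^2 + 236*q - 84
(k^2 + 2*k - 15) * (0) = 0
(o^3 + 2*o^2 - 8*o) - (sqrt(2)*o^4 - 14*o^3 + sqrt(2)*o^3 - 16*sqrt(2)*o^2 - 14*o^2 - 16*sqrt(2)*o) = -sqrt(2)*o^4 - sqrt(2)*o^3 + 15*o^3 + 16*o^2 + 16*sqrt(2)*o^2 - 8*o + 16*sqrt(2)*o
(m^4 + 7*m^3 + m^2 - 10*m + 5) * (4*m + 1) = 4*m^5 + 29*m^4 + 11*m^3 - 39*m^2 + 10*m + 5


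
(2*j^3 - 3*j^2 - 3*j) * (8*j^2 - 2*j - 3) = 16*j^5 - 28*j^4 - 24*j^3 + 15*j^2 + 9*j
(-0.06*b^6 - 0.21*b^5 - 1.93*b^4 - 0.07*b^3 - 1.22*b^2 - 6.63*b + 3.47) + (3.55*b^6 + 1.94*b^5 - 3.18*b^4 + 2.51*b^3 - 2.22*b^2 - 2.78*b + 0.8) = 3.49*b^6 + 1.73*b^5 - 5.11*b^4 + 2.44*b^3 - 3.44*b^2 - 9.41*b + 4.27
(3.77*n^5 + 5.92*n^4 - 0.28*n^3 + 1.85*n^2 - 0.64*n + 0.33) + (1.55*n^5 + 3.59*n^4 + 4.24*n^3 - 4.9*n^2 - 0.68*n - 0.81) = 5.32*n^5 + 9.51*n^4 + 3.96*n^3 - 3.05*n^2 - 1.32*n - 0.48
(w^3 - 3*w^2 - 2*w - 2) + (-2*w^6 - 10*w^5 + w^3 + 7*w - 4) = -2*w^6 - 10*w^5 + 2*w^3 - 3*w^2 + 5*w - 6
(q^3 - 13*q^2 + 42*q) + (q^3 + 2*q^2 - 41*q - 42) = 2*q^3 - 11*q^2 + q - 42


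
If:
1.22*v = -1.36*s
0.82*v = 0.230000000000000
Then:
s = -0.25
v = 0.28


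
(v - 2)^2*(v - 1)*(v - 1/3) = v^4 - 16*v^3/3 + 29*v^2/3 - 20*v/3 + 4/3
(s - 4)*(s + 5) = s^2 + s - 20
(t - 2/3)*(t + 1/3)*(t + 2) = t^3 + 5*t^2/3 - 8*t/9 - 4/9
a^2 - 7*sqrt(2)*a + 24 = (a - 4*sqrt(2))*(a - 3*sqrt(2))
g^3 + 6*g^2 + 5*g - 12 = (g - 1)*(g + 3)*(g + 4)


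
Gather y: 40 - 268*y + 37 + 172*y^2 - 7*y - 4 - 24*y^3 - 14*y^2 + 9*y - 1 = -24*y^3 + 158*y^2 - 266*y + 72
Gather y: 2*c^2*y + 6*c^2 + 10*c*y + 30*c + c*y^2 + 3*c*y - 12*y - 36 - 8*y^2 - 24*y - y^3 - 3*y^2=6*c^2 + 30*c - y^3 + y^2*(c - 11) + y*(2*c^2 + 13*c - 36) - 36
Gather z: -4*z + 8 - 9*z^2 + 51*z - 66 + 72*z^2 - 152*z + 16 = 63*z^2 - 105*z - 42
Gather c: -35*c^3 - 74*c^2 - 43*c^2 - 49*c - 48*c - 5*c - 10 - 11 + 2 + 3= -35*c^3 - 117*c^2 - 102*c - 16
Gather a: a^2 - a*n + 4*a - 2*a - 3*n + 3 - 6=a^2 + a*(2 - n) - 3*n - 3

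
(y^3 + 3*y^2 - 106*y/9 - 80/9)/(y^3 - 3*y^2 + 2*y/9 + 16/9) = (y + 5)/(y - 1)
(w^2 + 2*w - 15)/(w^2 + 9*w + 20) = (w - 3)/(w + 4)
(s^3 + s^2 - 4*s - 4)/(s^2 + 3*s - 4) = (s^3 + s^2 - 4*s - 4)/(s^2 + 3*s - 4)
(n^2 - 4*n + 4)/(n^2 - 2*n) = (n - 2)/n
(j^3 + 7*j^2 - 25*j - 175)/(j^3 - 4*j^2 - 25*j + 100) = (j + 7)/(j - 4)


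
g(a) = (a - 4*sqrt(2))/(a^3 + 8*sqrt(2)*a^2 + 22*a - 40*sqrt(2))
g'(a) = (a - 4*sqrt(2))*(-3*a^2 - 16*sqrt(2)*a - 22)/(a^3 + 8*sqrt(2)*a^2 + 22*a - 40*sqrt(2))^2 + 1/(a^3 + 8*sqrt(2)*a^2 + 22*a - 40*sqrt(2))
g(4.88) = 0.00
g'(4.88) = 0.00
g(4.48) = 0.00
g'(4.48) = 0.00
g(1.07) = 0.24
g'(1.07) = 0.59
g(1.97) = -0.10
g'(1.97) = 0.22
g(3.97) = -0.00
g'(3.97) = 0.01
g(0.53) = 0.12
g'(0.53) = 0.08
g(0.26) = 0.11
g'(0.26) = 0.04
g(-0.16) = 0.10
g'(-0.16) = 0.01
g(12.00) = 0.00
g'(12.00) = 0.00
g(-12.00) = 0.04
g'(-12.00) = 0.02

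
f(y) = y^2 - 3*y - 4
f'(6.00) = 9.00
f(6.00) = 14.00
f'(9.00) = 15.00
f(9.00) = 50.00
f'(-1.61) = -6.22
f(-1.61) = 3.42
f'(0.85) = -1.30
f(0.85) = -5.83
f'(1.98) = 0.96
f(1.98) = -6.02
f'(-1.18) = -5.36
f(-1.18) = 0.93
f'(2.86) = 2.72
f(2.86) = -4.40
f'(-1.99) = -6.98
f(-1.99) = 5.93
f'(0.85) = -1.30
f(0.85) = -5.83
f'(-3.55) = -10.10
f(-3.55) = 19.25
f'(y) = 2*y - 3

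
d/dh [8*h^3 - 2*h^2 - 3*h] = 24*h^2 - 4*h - 3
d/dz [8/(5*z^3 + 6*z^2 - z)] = 8*(-15*z^2 - 12*z + 1)/(z^2*(5*z^2 + 6*z - 1)^2)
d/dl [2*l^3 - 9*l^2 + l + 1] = 6*l^2 - 18*l + 1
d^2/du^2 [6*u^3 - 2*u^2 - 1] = 36*u - 4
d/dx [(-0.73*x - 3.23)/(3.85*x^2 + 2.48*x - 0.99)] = (2.8105*x^2 + 24.871*x + 8.7331)/(14.8225*x^4 + 19.096*x^3 - 1.4726*x^2 - 4.9104*x + 0.9801)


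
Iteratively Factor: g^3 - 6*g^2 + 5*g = (g - 1)*(g^2 - 5*g) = g*(g - 1)*(g - 5)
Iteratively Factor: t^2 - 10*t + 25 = (t - 5)*(t - 5)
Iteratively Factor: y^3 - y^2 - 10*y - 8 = (y + 1)*(y^2 - 2*y - 8) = (y - 4)*(y + 1)*(y + 2)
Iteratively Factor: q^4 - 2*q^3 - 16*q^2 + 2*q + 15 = (q - 5)*(q^3 + 3*q^2 - q - 3) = (q - 5)*(q - 1)*(q^2 + 4*q + 3) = (q - 5)*(q - 1)*(q + 1)*(q + 3)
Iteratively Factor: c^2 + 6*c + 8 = (c + 2)*(c + 4)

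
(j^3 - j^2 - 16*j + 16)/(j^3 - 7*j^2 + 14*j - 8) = (j + 4)/(j - 2)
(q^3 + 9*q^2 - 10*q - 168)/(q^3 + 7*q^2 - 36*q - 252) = (q - 4)/(q - 6)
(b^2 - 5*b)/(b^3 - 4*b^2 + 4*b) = (b - 5)/(b^2 - 4*b + 4)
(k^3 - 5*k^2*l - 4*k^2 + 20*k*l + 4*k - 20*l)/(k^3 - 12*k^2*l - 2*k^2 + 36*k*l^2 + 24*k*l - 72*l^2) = (k^2 - 5*k*l - 2*k + 10*l)/(k^2 - 12*k*l + 36*l^2)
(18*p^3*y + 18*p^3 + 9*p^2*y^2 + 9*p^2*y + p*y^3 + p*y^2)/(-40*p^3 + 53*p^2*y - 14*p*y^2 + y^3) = p*(18*p^2*y + 18*p^2 + 9*p*y^2 + 9*p*y + y^3 + y^2)/(-40*p^3 + 53*p^2*y - 14*p*y^2 + y^3)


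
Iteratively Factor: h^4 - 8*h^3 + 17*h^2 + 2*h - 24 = (h - 4)*(h^3 - 4*h^2 + h + 6) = (h - 4)*(h + 1)*(h^2 - 5*h + 6) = (h - 4)*(h - 3)*(h + 1)*(h - 2)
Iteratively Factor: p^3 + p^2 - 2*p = (p + 2)*(p^2 - p) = (p - 1)*(p + 2)*(p)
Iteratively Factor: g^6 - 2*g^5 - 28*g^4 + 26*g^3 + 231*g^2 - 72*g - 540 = (g + 2)*(g^5 - 4*g^4 - 20*g^3 + 66*g^2 + 99*g - 270) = (g + 2)*(g + 3)*(g^4 - 7*g^3 + g^2 + 63*g - 90) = (g + 2)*(g + 3)^2*(g^3 - 10*g^2 + 31*g - 30) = (g - 3)*(g + 2)*(g + 3)^2*(g^2 - 7*g + 10) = (g - 3)*(g - 2)*(g + 2)*(g + 3)^2*(g - 5)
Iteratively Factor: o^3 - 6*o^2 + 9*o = (o - 3)*(o^2 - 3*o) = o*(o - 3)*(o - 3)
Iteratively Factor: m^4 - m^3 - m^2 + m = (m + 1)*(m^3 - 2*m^2 + m) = m*(m + 1)*(m^2 - 2*m + 1) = m*(m - 1)*(m + 1)*(m - 1)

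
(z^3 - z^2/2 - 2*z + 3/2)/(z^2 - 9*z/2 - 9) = (z^2 - 2*z + 1)/(z - 6)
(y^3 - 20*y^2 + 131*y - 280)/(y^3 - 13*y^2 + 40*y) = (y - 7)/y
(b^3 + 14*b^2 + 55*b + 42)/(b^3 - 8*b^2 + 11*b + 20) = (b^2 + 13*b + 42)/(b^2 - 9*b + 20)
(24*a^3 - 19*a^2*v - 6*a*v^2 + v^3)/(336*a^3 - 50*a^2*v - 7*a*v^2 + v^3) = (-3*a^2 + 2*a*v + v^2)/(-42*a^2 + a*v + v^2)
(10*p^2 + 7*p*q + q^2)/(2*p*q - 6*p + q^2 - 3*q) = (5*p + q)/(q - 3)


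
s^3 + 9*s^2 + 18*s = s*(s + 3)*(s + 6)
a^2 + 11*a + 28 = (a + 4)*(a + 7)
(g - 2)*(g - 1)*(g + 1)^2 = g^4 - g^3 - 3*g^2 + g + 2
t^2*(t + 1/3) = t^3 + t^2/3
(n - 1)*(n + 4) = n^2 + 3*n - 4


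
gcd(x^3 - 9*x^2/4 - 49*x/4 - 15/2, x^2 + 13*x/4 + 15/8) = x + 3/4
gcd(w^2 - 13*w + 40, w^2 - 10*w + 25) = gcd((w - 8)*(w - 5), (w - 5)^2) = w - 5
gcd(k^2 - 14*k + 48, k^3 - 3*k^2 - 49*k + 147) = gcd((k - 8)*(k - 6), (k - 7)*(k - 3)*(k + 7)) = 1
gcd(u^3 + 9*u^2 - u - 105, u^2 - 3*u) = u - 3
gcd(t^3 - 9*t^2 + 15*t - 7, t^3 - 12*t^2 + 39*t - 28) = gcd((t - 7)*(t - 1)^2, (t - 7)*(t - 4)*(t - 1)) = t^2 - 8*t + 7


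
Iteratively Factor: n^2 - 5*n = (n - 5)*(n)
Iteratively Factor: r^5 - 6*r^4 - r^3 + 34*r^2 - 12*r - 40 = (r + 2)*(r^4 - 8*r^3 + 15*r^2 + 4*r - 20) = (r + 1)*(r + 2)*(r^3 - 9*r^2 + 24*r - 20) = (r - 2)*(r + 1)*(r + 2)*(r^2 - 7*r + 10) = (r - 5)*(r - 2)*(r + 1)*(r + 2)*(r - 2)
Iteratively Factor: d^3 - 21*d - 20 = (d + 4)*(d^2 - 4*d - 5) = (d - 5)*(d + 4)*(d + 1)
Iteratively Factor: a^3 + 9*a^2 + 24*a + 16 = (a + 4)*(a^2 + 5*a + 4) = (a + 1)*(a + 4)*(a + 4)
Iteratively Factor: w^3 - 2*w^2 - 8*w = (w)*(w^2 - 2*w - 8) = w*(w + 2)*(w - 4)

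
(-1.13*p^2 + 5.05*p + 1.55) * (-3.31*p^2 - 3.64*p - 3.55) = 3.7403*p^4 - 12.6023*p^3 - 19.501*p^2 - 23.5695*p - 5.5025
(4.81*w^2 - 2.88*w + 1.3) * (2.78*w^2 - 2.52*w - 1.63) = 13.3718*w^4 - 20.1276*w^3 + 3.0313*w^2 + 1.4184*w - 2.119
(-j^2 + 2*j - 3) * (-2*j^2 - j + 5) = 2*j^4 - 3*j^3 - j^2 + 13*j - 15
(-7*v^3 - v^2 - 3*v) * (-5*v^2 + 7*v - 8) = 35*v^5 - 44*v^4 + 64*v^3 - 13*v^2 + 24*v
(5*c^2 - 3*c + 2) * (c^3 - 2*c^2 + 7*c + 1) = 5*c^5 - 13*c^4 + 43*c^3 - 20*c^2 + 11*c + 2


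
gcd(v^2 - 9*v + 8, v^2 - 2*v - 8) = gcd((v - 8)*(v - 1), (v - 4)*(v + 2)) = 1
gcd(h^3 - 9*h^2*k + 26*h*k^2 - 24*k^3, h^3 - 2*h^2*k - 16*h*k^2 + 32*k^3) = h^2 - 6*h*k + 8*k^2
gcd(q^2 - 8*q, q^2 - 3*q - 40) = q - 8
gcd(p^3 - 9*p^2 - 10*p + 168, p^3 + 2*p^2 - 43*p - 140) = p^2 - 3*p - 28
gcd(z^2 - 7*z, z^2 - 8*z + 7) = z - 7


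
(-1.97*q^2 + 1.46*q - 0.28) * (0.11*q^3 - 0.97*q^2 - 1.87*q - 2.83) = -0.2167*q^5 + 2.0715*q^4 + 2.2369*q^3 + 3.1165*q^2 - 3.6082*q + 0.7924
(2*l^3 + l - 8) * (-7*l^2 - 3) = -14*l^5 - 13*l^3 + 56*l^2 - 3*l + 24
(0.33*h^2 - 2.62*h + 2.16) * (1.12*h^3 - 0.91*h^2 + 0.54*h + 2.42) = 0.3696*h^5 - 3.2347*h^4 + 4.9816*h^3 - 2.5818*h^2 - 5.174*h + 5.2272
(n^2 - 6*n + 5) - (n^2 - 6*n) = 5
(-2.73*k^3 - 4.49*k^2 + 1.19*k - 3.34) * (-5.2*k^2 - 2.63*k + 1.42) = 14.196*k^5 + 30.5279*k^4 + 1.7441*k^3 + 7.8625*k^2 + 10.474*k - 4.7428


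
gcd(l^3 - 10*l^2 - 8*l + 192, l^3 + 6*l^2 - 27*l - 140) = l + 4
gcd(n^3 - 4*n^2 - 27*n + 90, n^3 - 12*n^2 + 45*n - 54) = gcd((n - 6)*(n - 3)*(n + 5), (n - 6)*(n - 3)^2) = n^2 - 9*n + 18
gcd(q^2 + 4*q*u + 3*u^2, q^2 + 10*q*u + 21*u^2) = q + 3*u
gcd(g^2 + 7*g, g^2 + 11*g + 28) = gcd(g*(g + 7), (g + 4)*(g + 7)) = g + 7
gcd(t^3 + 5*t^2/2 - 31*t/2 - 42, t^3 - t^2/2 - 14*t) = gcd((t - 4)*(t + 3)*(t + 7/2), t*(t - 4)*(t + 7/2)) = t^2 - t/2 - 14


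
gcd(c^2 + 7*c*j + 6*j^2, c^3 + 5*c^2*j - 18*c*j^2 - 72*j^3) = c + 6*j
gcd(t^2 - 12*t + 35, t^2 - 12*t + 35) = t^2 - 12*t + 35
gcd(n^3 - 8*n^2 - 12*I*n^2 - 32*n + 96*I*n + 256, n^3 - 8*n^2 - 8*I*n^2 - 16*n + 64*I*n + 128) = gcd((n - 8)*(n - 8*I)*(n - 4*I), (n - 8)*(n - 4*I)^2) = n^2 + n*(-8 - 4*I) + 32*I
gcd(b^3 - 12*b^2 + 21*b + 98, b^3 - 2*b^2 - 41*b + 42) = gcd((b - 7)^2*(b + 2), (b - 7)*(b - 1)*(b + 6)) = b - 7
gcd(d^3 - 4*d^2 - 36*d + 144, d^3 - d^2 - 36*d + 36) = d^2 - 36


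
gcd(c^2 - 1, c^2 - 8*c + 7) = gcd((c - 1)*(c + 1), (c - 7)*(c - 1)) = c - 1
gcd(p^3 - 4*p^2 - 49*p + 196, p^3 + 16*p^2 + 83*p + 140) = p + 7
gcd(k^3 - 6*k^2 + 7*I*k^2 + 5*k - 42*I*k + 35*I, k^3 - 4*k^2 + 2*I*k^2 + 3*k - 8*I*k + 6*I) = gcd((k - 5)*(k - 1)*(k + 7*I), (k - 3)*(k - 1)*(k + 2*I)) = k - 1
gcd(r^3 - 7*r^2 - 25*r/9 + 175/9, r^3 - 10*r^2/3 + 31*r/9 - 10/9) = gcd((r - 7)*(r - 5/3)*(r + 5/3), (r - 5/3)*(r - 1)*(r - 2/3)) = r - 5/3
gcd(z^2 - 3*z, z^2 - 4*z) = z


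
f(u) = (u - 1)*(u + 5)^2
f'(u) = (u - 1)*(2*u + 10) + (u + 5)^2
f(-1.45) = -30.88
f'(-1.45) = -4.79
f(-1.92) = -27.70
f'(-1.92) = -8.50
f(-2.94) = -16.72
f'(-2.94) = -11.99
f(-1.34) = -31.35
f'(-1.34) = -3.73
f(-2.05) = -26.54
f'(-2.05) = -9.29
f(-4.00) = -5.00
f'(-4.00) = -9.00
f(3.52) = 182.93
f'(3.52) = 115.53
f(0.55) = -13.86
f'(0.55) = 25.81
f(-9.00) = -160.00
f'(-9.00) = 96.00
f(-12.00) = -637.00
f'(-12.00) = 231.00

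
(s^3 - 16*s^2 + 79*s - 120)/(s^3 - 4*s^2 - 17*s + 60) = (s - 8)/(s + 4)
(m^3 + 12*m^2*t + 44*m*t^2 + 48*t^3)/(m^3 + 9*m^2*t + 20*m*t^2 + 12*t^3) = (m + 4*t)/(m + t)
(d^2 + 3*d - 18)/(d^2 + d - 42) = (d^2 + 3*d - 18)/(d^2 + d - 42)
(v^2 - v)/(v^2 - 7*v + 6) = v/(v - 6)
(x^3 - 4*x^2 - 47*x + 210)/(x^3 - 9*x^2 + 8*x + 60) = (x + 7)/(x + 2)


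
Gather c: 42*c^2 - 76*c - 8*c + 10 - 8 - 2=42*c^2 - 84*c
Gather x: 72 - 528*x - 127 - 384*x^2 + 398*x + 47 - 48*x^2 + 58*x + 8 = -432*x^2 - 72*x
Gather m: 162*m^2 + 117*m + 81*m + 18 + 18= 162*m^2 + 198*m + 36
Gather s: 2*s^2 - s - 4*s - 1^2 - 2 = 2*s^2 - 5*s - 3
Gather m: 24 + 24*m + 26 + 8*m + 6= 32*m + 56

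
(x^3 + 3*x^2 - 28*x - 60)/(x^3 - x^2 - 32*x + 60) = (x + 2)/(x - 2)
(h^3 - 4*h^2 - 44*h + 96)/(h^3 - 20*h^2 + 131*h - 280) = (h^2 + 4*h - 12)/(h^2 - 12*h + 35)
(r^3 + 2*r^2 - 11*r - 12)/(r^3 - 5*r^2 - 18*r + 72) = (r + 1)/(r - 6)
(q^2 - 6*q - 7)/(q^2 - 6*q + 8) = (q^2 - 6*q - 7)/(q^2 - 6*q + 8)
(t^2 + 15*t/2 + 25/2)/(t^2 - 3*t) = (2*t^2 + 15*t + 25)/(2*t*(t - 3))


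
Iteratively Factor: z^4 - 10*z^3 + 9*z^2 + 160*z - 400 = (z + 4)*(z^3 - 14*z^2 + 65*z - 100) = (z - 5)*(z + 4)*(z^2 - 9*z + 20) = (z - 5)^2*(z + 4)*(z - 4)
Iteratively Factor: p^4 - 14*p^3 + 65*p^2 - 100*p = (p - 5)*(p^3 - 9*p^2 + 20*p) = (p - 5)*(p - 4)*(p^2 - 5*p) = (p - 5)^2*(p - 4)*(p)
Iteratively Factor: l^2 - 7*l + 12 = (l - 4)*(l - 3)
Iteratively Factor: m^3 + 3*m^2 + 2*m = (m)*(m^2 + 3*m + 2) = m*(m + 1)*(m + 2)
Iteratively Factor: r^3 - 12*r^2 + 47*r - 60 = (r - 3)*(r^2 - 9*r + 20) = (r - 5)*(r - 3)*(r - 4)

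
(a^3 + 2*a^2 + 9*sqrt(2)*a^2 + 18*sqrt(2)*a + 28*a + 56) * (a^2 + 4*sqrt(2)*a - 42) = a^5 + 2*a^4 + 13*sqrt(2)*a^4 + 26*sqrt(2)*a^3 + 58*a^3 - 266*sqrt(2)*a^2 + 116*a^2 - 1176*a - 532*sqrt(2)*a - 2352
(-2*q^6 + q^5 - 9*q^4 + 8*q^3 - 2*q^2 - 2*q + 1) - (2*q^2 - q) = -2*q^6 + q^5 - 9*q^4 + 8*q^3 - 4*q^2 - q + 1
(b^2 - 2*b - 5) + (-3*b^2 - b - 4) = -2*b^2 - 3*b - 9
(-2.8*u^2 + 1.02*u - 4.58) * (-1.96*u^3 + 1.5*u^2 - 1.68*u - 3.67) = 5.488*u^5 - 6.1992*u^4 + 15.2108*u^3 + 1.6924*u^2 + 3.951*u + 16.8086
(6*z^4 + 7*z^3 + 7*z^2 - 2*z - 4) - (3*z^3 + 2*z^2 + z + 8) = 6*z^4 + 4*z^3 + 5*z^2 - 3*z - 12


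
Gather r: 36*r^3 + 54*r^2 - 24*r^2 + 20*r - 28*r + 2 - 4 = 36*r^3 + 30*r^2 - 8*r - 2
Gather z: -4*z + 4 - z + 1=5 - 5*z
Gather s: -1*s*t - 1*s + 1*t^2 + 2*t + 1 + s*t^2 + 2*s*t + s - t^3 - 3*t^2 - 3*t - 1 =s*(t^2 + t) - t^3 - 2*t^2 - t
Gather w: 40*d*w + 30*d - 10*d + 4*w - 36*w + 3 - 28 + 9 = 20*d + w*(40*d - 32) - 16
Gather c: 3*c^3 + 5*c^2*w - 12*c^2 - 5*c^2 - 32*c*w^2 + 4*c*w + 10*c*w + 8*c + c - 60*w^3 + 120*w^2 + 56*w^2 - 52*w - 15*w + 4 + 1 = 3*c^3 + c^2*(5*w - 17) + c*(-32*w^2 + 14*w + 9) - 60*w^3 + 176*w^2 - 67*w + 5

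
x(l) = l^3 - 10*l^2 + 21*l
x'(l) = 3*l^2 - 20*l + 21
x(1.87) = 10.84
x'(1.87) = -5.91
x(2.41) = 6.53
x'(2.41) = -9.78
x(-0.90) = -27.73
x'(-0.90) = 41.43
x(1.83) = 11.07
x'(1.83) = -5.55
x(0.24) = 4.48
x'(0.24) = 16.37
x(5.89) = -18.89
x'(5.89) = 7.28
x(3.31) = -3.79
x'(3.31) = -12.33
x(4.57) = -17.44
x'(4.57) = -7.75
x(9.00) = 108.00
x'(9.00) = 84.00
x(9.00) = 108.00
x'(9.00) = 84.00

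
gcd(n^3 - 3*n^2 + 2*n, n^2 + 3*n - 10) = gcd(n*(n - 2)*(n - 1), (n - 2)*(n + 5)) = n - 2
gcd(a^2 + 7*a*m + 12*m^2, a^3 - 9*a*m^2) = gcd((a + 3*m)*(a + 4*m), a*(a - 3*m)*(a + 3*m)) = a + 3*m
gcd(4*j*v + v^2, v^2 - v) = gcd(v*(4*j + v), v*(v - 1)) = v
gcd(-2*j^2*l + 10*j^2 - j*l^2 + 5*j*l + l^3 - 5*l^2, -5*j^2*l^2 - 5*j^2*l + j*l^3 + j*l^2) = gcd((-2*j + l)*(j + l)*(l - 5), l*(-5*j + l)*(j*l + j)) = 1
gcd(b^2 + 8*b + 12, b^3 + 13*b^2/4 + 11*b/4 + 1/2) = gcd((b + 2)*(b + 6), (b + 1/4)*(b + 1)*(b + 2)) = b + 2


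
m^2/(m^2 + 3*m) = m/(m + 3)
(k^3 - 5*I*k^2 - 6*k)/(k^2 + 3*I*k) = (k^2 - 5*I*k - 6)/(k + 3*I)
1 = 1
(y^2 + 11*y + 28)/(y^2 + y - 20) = (y^2 + 11*y + 28)/(y^2 + y - 20)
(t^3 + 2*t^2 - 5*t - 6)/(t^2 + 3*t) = t - 1 - 2/t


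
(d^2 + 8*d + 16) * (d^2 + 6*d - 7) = d^4 + 14*d^3 + 57*d^2 + 40*d - 112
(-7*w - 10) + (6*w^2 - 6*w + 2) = 6*w^2 - 13*w - 8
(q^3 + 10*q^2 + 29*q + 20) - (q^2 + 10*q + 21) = q^3 + 9*q^2 + 19*q - 1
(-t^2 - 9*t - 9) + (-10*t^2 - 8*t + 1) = -11*t^2 - 17*t - 8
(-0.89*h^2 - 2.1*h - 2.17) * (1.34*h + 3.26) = -1.1926*h^3 - 5.7154*h^2 - 9.7538*h - 7.0742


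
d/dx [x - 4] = 1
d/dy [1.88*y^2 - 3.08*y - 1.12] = 3.76*y - 3.08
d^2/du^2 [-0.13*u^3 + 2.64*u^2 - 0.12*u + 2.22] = 5.28 - 0.78*u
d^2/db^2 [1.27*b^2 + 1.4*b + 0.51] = 2.54000000000000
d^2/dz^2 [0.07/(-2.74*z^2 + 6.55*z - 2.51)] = (1.051064*z^2 - 2.51258*z - 0.07*(5.48*z - 6.55)*(10.96*z - 13.1) + 0.962836)/(2.74*z^2 - 6.55*z + 2.51)^3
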